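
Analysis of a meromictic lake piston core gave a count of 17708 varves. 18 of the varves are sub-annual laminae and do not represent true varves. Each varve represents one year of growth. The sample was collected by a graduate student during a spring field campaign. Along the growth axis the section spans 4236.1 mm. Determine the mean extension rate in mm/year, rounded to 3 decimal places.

Correcting the raw count gives 17708 − 18 = 17690 true varves.
Mean rate = 4236.1 mm / 17690 years ≈ 0.239 mm/year.

0.239 mm/year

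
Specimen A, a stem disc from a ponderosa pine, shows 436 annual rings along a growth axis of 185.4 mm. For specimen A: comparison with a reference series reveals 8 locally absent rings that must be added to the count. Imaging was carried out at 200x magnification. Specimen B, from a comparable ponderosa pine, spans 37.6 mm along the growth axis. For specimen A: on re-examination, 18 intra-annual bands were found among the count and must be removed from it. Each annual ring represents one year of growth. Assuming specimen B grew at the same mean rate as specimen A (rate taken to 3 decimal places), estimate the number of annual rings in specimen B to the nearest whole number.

86 annual rings

Specimen A: after corrections the count is 436 − 18 + 8 = 426 annual rings.
A: 185.4 mm over 426 years gives 185.4 / 426 ≈ 0.435 mm/yr.
Specimen B: 37.6 mm / 0.435 mm per year = 86.44 years ≈ 86 annual rings.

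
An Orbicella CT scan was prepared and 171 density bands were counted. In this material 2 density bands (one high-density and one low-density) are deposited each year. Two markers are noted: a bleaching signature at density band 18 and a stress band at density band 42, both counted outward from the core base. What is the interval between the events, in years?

42 − 18 = 24 density bands lie between the two events.
24 density bands at 2 per year is 24 / 2 = 12 years.

12 years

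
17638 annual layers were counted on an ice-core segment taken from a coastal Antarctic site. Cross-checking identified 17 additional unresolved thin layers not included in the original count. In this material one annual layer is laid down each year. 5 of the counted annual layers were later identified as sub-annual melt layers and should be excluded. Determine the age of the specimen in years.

After corrections the count is 17638 − 5 + 17 = 17650 annual layers.
One annual layer per year makes the duration 17650 years.

17650 years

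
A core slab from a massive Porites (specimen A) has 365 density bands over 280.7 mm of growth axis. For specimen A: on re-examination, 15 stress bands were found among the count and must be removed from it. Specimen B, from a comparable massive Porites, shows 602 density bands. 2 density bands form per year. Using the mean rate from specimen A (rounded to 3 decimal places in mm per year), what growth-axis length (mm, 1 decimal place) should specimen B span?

482.8 mm

Specimen A: after corrections the count is 365 − 15 = 350 density bands.
Specimen A: with 2 density bands per year, 350 / 2 = 175 years.
A: Mean rate = 280.7 mm / 175 years ≈ 1.604 mm/yr.
Specimen B: with 2 density bands per year, 602 / 2 = 301 years. Length of B = 1.604 × 301 = 482.8 mm.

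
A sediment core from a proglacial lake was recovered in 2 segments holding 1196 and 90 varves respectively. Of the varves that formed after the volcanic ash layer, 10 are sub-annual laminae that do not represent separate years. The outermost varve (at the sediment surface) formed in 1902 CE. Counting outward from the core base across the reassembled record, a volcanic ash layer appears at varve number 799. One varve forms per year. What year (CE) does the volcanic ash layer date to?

1425 CE

Total varves = 1196 + 90 = 1286.
The volcanic ash layer sits at varve 799 from the core base, so 1286 − 799 = 487 varves formed after it.
Removing the 10 false varves leaves 487 − 10 = 477 true varves beyond the volcanic ash layer.
1902 − 477 = 1425 CE.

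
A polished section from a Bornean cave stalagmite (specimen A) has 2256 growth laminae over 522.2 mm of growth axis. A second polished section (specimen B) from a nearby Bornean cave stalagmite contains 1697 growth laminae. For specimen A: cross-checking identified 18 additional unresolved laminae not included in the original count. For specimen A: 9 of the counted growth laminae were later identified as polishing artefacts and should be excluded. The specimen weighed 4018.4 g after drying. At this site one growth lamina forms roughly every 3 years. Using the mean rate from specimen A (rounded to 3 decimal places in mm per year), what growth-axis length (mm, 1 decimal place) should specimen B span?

392.0 mm

Specimen A: true growth lamina count = 2256 − 9 + 18 = 2265.
Specimen A: 2265 growth laminae at 3 years each span 2265 × 3 = 6795 years.
A: Extension rate ≈ 522.2 / 6795 = 0.077 mm per year.
Specimen B: multiplying by 3 years per growth lamina: 1697 × 3 = 5091 years. B's length ≈ 0.077 × 5091 = 392.0 mm.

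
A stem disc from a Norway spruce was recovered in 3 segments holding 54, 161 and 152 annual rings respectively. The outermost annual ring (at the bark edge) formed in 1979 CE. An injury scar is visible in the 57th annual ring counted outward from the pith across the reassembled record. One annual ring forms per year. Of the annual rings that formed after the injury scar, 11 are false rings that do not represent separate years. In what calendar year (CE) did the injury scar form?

1680 CE

Total annual rings = 54 + 161 + 152 = 367.
Between annual ring 57 and the bark edge there are 367 − 57 = 310 annual rings.
310 − 11 false = 299 true annual rings after the injury scar.
The annual ring at the bark edge is 1979 CE, so the injury scar dates to 1979 − 299 = 1680 CE.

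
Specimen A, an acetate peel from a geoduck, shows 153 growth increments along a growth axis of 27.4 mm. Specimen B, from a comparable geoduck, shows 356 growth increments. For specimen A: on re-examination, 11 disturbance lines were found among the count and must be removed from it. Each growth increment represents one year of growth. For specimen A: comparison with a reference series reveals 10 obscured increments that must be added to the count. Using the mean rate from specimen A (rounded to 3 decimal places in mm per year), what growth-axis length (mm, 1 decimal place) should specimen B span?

Specimen A: correcting the raw count gives 153 − 11 + 10 = 152 true growth increments.
A: 27.4 mm over 152 years gives 27.4 / 152 ≈ 0.180 mm/year.
B's length ≈ 0.180 × 356 = 64.1 mm.

64.1 mm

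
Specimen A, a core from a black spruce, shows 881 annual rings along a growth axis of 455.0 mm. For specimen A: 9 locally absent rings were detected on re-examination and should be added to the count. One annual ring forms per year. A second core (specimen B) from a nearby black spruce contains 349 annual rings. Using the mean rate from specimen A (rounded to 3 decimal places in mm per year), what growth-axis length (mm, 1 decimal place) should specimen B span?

178.3 mm

Specimen A: true annual ring count = 881 + 9 = 890.
A: Mean rate = 455.0 mm / 890 years ≈ 0.511 mm/year.
B's length ≈ 0.511 × 349 = 178.3 mm.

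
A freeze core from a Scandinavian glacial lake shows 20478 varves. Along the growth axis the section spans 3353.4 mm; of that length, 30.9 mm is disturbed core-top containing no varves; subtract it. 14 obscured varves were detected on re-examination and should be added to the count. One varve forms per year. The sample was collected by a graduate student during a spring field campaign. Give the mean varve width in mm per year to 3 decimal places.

0.162 mm per year

Adjusted count: 20478 + 14 = 20492 varves.
Net length = 3353.4 − 30.9 = 3322.5 mm.
Extension rate ≈ 3322.5 / 20492 = 0.162 mm per year.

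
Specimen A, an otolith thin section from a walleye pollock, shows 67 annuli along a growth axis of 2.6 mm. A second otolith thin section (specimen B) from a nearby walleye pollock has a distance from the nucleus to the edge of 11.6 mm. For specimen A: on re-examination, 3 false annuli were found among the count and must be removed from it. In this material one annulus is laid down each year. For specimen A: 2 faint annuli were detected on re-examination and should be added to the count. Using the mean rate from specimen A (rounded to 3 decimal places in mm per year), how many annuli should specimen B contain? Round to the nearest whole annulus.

Specimen A: true annulus count = 67 − 3 + 2 = 66.
A: 2.6 mm over 66 years gives 2.6 / 66 ≈ 0.039 mm/yr.
For B, 11.6 / 0.039 = 297.44 years ≈ 297 annuli.

297 annuli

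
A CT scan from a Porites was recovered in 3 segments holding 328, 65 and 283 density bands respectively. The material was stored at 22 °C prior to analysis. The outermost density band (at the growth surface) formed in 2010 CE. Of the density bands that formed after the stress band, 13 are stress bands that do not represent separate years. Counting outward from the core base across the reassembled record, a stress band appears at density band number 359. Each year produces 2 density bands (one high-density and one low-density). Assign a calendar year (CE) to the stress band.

Total density bands = 328 + 65 + 283 = 676.
The stress band sits at density band 359 from the core base, so 676 − 359 = 317 density bands formed after it.
317 − 13 false = 304 true density bands after the stress band.
With 2 density bands per year, 304 / 2 = 152 years.
2010 − 152 = 1858 CE.

1858 CE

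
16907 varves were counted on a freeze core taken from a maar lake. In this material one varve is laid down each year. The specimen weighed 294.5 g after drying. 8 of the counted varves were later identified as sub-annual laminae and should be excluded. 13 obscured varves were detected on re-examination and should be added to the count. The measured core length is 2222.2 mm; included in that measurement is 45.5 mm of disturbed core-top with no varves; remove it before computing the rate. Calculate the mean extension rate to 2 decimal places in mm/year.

After corrections the count is 16907 − 8 + 13 = 16912 varves.
The growth record spans 2222.2 − 45.5 = 2176.7 mm.
Mean rate = 2176.7 mm / 16912 years ≈ 0.13 mm/year.

0.13 mm/year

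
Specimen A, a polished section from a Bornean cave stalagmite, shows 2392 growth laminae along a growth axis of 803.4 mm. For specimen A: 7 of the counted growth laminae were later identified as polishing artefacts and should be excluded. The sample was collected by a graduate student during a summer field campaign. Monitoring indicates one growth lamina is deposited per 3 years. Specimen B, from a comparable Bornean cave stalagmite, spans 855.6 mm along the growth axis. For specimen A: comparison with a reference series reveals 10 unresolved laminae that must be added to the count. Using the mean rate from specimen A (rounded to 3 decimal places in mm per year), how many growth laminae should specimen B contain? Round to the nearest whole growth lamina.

2546 growth laminae

Specimen A: after corrections the count is 2392 − 7 + 10 = 2395 growth laminae.
Specimen A: multiplying by 3 years per growth lamina: 2395 × 3 = 7185 years.
A: Mean rate = 803.4 mm / 7185 years ≈ 0.112 mm per year.
For B, 855.6 / 0.112 = 7639.29 years; at 3 years per growth lamina that is 7639.29 / 3 ≈ 2546 growth laminae.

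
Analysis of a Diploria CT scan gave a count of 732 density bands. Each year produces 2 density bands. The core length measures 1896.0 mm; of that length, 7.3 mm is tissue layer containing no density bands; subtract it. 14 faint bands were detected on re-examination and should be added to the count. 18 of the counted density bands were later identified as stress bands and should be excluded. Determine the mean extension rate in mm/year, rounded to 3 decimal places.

True density band count = 732 − 18 + 14 = 728.
With 2 density bands per year, 728 / 2 = 364 years.
The growth record spans 1896.0 − 7.3 = 1888.7 mm.
Mean rate = 1888.7 mm / 364 years ≈ 5.189 mm/year.

5.189 mm/year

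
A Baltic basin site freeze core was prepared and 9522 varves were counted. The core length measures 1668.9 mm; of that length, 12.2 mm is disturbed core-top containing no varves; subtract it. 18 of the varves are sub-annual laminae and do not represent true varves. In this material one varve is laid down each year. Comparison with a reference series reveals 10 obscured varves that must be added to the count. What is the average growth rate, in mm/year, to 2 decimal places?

0.17 mm/year

Correcting the raw count gives 9522 − 18 + 10 = 9514 true varves.
Net length = 1668.9 − 12.2 = 1656.7 mm.
Mean rate = 1656.7 mm / 9514 years ≈ 0.17 mm/year.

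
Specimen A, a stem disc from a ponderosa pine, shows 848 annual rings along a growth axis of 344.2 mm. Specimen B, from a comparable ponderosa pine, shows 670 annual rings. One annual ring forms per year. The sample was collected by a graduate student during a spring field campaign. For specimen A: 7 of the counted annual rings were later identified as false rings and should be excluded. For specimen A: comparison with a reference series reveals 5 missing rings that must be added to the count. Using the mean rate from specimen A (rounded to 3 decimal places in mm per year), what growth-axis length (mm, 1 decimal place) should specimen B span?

Specimen A: true annual ring count = 848 − 7 + 5 = 846.
A: Extension rate ≈ 344.2 / 846 = 0.407 mm per year.
Length of B = 0.407 × 670 = 272.7 mm.

272.7 mm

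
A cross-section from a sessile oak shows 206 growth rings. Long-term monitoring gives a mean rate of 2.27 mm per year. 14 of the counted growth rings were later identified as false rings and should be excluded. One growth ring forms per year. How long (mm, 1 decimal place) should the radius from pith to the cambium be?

Correcting the raw count gives 206 − 14 = 192 true growth rings.
Length ≈ 2.27 × 192 = 435.8 mm.

435.8 mm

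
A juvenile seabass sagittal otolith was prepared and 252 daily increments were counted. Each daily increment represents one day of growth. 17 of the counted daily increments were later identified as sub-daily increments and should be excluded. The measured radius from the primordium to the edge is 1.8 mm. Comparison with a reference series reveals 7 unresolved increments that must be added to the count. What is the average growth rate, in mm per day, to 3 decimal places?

True daily increment count = 252 − 17 + 7 = 242.
Mean rate = 1.8 mm / 242 days ≈ 0.007 mm per day.

0.007 mm per day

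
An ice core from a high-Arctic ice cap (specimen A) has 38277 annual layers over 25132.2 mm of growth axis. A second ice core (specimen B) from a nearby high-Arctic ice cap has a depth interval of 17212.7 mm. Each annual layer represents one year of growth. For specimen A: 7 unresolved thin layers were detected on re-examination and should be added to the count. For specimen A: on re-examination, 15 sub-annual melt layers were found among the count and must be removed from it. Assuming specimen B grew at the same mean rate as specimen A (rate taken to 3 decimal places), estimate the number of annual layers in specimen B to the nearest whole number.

Specimen A: after corrections the count is 38277 − 15 + 7 = 38269 annual layers.
A: Mean rate = 25132.2 mm / 38269 years ≈ 0.657 mm per year.
Specimen B: 17212.7 mm / 0.657 mm per year = 26198.93 years ≈ 26199 annual layers.

26199 annual layers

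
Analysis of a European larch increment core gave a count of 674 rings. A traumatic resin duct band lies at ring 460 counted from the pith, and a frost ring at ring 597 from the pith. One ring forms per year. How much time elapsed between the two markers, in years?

137 years

Separation: 597 − 460 = 137 rings.
That is 137 years at one ring per year.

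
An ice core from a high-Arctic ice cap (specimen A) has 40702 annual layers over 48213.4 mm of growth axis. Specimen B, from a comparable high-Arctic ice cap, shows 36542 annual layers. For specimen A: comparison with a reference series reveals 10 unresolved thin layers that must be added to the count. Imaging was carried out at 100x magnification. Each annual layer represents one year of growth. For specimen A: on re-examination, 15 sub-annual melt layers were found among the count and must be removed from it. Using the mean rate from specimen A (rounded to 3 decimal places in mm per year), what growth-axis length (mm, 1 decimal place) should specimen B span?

43302.3 mm

Specimen A: after corrections the count is 40702 − 15 + 10 = 40697 annual layers.
A: Mean rate = 48213.4 mm / 40697 years ≈ 1.185 mm per year.
B's length ≈ 1.185 × 36542 = 43302.3 mm.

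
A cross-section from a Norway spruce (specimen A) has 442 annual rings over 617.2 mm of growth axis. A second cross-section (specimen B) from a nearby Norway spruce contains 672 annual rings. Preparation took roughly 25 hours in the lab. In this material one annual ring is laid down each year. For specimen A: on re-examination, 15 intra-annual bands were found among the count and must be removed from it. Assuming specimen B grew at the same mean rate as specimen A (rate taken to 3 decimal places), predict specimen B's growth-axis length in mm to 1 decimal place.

Specimen A: adjusted count: 442 − 15 = 427 annual rings.
A: Mean rate = 617.2 mm / 427 years ≈ 1.445 mm/year.
For B, 1.445 mm/year × 672 years = 971.0 mm.

971.0 mm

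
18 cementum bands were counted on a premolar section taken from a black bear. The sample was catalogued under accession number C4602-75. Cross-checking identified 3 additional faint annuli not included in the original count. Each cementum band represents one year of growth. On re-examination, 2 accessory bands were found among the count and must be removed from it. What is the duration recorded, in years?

True cementum band count = 18 − 2 + 3 = 19.
One cementum band per year makes the duration 19 years.

19 yr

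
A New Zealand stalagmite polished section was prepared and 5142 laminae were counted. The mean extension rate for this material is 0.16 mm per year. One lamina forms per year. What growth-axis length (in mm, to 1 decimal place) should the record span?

822.7 mm

5142 years of growth are recorded.
Length ≈ 0.16 × 5142 = 822.7 mm.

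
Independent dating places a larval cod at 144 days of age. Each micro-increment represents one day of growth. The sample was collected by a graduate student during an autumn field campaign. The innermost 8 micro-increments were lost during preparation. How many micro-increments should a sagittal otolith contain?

Expected micro-increments over 144 days: 144.
144 − 8 missed = 136 micro-increments expected in the prepared section.

136 micro-increments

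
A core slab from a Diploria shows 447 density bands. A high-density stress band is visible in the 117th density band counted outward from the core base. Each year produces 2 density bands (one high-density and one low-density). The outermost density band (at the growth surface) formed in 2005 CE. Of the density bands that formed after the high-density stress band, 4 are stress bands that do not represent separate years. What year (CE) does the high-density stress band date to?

1842 CE

Between density band 117 and the growth surface there are 447 − 117 = 330 density bands.
Removing the 4 false density bands leaves 330 − 4 = 326 true density bands beyond the high-density stress band.
326 density bands at 2 per year is 326 / 2 = 163 years.
2005 − 163 = 1842 CE.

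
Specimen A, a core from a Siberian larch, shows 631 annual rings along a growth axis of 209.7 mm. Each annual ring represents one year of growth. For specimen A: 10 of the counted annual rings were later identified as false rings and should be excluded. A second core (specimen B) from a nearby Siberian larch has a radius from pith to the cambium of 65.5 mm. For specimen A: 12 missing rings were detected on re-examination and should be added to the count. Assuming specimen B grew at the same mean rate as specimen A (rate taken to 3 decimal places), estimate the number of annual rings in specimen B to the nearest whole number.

198 annual rings

Specimen A: true annual ring count = 631 − 10 + 12 = 633.
A: Extension rate ≈ 209.7 / 633 = 0.331 mm/year.
For B, 65.5 / 0.331 = 197.89 years ≈ 198 annual rings.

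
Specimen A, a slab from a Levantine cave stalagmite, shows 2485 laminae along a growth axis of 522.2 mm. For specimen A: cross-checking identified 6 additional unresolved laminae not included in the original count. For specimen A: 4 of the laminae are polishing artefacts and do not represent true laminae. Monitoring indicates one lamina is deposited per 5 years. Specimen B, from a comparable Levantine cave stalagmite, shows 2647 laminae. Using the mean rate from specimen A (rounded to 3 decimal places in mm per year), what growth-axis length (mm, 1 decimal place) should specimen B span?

555.9 mm

Specimen A: correcting the raw count gives 2485 − 4 + 6 = 2487 true laminae.
Specimen A: at 5 years per lamina, 2487 × 5 = 12435 years.
A: 522.2 mm over 12435 years gives 522.2 / 12435 ≈ 0.042 mm per year.
Specimen B: multiplying by 5 years per lamina: 2647 × 5 = 13235 years. Length of B = 0.042 × 13235 = 555.9 mm.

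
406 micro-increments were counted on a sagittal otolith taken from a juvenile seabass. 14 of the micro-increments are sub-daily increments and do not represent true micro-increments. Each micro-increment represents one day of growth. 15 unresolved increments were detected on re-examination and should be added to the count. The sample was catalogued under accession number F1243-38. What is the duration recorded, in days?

Adjusted count: 406 − 14 + 15 = 407 micro-increments.
With a one-to-one micro-increment periodicity this is 407 days.

407 d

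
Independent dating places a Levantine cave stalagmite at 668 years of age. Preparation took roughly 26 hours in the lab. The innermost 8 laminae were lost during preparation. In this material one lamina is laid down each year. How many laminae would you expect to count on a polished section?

660 laminae

Expected laminae over 668 years: 668.
Less the 8 uncaptured laminae: 668 − 8 = 660.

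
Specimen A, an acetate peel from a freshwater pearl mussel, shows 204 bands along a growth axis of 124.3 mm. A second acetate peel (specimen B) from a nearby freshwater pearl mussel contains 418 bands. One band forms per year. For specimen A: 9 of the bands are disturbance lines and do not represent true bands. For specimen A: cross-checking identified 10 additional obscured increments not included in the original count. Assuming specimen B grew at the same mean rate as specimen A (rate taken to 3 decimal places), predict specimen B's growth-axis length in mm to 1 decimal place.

253.3 mm

Specimen A: after corrections the count is 204 − 9 + 10 = 205 bands.
A: Extension rate ≈ 124.3 / 205 = 0.606 mm/yr.
B's length ≈ 0.606 × 418 = 253.3 mm.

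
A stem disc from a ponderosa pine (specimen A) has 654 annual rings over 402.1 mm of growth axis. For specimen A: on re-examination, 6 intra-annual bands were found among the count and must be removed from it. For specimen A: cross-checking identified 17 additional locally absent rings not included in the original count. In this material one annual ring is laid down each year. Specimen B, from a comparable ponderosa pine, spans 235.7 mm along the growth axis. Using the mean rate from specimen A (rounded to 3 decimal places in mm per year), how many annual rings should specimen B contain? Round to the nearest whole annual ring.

390 annual rings

Specimen A: adjusted count: 654 − 6 + 17 = 665 annual rings.
A: Extension rate ≈ 402.1 / 665 = 0.605 mm/year.
For B, 235.7 / 0.605 = 389.59 years ≈ 390 annual rings.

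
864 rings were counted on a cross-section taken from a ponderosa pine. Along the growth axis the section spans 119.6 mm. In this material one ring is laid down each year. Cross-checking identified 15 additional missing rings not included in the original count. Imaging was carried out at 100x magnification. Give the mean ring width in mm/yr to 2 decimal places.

0.14 mm/yr

Adjusted count: 864 + 15 = 879 rings.
Extension rate ≈ 119.6 / 879 = 0.14 mm/yr.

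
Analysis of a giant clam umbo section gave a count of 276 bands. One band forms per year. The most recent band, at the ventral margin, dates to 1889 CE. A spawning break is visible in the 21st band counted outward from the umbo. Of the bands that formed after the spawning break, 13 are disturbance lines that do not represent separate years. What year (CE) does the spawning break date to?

The spawning break sits at band 21 from the umbo, so 276 − 21 = 255 bands formed after it.
Removing the 13 false bands leaves 255 − 13 = 242 true bands beyond the spawning break.
1889 − 242 = 1647 CE.

1647 CE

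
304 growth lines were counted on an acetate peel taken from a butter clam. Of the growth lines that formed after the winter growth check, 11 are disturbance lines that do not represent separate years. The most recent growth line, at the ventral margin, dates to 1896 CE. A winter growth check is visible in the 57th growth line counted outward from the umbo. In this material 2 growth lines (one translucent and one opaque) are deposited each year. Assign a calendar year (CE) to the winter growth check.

1778 CE

Between growth line 57 and the ventral margin there are 304 − 57 = 247 growth lines.
Removing the 11 false growth lines leaves 247 − 11 = 236 true growth lines beyond the winter growth check.
236 growth lines at 2 per year is 236 / 2 = 118 years.
Counting back 118 years from 1896 CE places the winter growth check in 1896 − 118 = 1778 CE.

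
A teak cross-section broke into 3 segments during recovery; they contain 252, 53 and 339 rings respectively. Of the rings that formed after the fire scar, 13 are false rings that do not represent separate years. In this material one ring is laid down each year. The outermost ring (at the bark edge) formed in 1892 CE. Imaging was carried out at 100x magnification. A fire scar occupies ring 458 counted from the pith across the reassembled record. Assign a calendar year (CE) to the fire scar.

1719 CE

Total rings = 252 + 53 + 339 = 644.
Between ring 458 and the bark edge there are 644 − 458 = 186 rings.
186 − 13 false = 173 true rings after the fire scar.
Counting back 173 years from 1892 CE places the fire scar in 1892 − 173 = 1719 CE.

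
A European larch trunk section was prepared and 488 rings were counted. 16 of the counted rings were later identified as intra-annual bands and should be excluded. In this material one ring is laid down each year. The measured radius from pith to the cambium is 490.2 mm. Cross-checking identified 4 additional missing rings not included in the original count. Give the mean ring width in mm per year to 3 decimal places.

True ring count = 488 − 16 + 4 = 476.
Extension rate ≈ 490.2 / 476 = 1.030 mm per year.

1.030 mm per year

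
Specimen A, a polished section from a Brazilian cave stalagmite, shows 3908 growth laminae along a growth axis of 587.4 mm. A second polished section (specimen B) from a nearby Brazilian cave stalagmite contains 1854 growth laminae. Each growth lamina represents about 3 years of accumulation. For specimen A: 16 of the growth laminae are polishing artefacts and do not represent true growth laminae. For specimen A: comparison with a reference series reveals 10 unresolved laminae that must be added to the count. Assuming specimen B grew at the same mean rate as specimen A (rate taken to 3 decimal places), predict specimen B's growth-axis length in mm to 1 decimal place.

Specimen A: after corrections the count is 3908 − 16 + 10 = 3902 growth laminae.
Specimen A: at 3 years per growth lamina, 3902 × 3 = 11706 years.
A: Extension rate ≈ 587.4 / 11706 = 0.050 mm per year.
Specimen B: 1854 growth laminae at 3 years each span 1854 × 3 = 5562 years. Length of B = 0.050 × 5562 = 278.1 mm.

278.1 mm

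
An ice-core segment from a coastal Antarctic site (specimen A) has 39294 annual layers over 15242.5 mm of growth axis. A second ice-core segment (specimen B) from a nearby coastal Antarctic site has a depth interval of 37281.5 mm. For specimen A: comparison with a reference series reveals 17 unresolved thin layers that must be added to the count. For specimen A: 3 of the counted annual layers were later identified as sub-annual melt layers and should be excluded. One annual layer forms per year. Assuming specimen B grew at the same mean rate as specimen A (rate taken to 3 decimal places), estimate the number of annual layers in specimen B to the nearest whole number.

Specimen A: true annual layer count = 39294 − 3 + 17 = 39308.
A: Extension rate ≈ 15242.5 / 39308 = 0.388 mm per year.
B spans 37281.5 / 0.388 = 96086.34 years ≈ 96086 annual layers.

96086 annual layers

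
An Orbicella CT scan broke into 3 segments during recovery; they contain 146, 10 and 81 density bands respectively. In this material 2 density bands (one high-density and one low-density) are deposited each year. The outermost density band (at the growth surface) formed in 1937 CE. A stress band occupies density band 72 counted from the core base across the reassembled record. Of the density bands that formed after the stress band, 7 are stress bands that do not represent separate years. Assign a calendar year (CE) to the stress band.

1858 CE

Total density bands = 146 + 10 + 81 = 237.
237 − 72 = 165 density bands lie beyond the stress band toward the growth surface.
165 − 7 false = 158 true density bands after the stress band.
158 density bands at 2 per year is 158 / 2 = 79 years.
The density band at the growth surface is 1937 CE, so the stress band dates to 1937 − 79 = 1858 CE.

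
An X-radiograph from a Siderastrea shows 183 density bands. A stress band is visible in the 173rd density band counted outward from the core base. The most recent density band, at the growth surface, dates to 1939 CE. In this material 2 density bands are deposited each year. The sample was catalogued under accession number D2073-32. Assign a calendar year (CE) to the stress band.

The stress band sits at density band 173 from the core base, so 183 − 173 = 10 density bands formed after it.
Dividing by 2 density bands per year: 10 / 2 = 5 years.
1939 − 5 = 1934 CE.

1934 CE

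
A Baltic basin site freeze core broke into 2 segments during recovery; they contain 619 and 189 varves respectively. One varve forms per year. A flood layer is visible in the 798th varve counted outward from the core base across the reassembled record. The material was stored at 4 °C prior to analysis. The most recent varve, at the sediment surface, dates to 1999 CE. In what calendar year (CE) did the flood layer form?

Total varves = 619 + 189 = 808.
808 − 798 = 10 varves lie beyond the flood layer toward the sediment surface.
Counting back 10 years from 1999 CE places the flood layer in 1999 − 10 = 1989 CE.

1989 CE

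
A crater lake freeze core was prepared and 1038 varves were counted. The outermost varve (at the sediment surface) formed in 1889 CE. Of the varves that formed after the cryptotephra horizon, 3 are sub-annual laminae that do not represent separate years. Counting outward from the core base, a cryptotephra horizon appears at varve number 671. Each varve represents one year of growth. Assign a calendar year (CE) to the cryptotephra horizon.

1038 − 671 = 367 varves lie beyond the cryptotephra horizon toward the sediment surface.
Excluding 3 false varves: 367 − 3 = 364.
Counting back 364 years from 1889 CE places the cryptotephra horizon in 1889 − 364 = 1525 CE.

1525 CE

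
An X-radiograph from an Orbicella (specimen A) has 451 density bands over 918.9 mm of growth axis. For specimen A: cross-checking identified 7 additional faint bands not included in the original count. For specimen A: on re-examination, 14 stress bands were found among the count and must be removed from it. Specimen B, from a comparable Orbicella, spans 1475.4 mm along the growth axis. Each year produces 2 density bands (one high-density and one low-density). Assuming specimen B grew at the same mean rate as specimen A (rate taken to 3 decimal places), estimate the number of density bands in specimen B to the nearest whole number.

713 density bands

Specimen A: after corrections the count is 451 − 14 + 7 = 444 density bands.
Specimen A: dividing by 2 density bands per year: 444 / 2 = 222 years.
A: Extension rate ≈ 918.9 / 222 = 4.139 mm/year.
For B, 1475.4 / 4.139 = 356.46 years; at 2 density bands per year that is 356.46 × 2 ≈ 713 density bands.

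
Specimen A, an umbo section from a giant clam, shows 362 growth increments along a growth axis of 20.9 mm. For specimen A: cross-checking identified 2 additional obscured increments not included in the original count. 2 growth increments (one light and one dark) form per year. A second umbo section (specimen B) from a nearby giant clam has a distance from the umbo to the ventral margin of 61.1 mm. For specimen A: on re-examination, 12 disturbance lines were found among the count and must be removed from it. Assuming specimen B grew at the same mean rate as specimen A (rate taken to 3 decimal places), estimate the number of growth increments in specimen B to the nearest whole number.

Specimen A: after corrections the count is 362 − 12 + 2 = 352 growth increments.
Specimen A: with 2 growth increments per year, 352 / 2 = 176 years.
A: Extension rate ≈ 20.9 / 176 = 0.119 mm/year.
B spans 61.1 / 0.119 = 513.45 years; at 2 growth increments per year that is 513.45 × 2 ≈ 1027 growth increments.

1027 growth increments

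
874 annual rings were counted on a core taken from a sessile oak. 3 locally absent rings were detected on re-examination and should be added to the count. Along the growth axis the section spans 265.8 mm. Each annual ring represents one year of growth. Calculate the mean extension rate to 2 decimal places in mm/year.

Adjusted count: 874 + 3 = 877 annual rings.
265.8 mm over 877 years gives 265.8 / 877 ≈ 0.30 mm/year.

0.30 mm/year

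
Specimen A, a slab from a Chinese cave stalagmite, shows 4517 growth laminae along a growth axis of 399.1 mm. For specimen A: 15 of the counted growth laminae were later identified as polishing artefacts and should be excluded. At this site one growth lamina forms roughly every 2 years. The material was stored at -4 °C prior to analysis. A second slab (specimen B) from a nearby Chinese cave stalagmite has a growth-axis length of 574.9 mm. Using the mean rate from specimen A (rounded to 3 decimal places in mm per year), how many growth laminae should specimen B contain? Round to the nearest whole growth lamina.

6533 growth laminae

Specimen A: adjusted count: 4517 − 15 = 4502 growth laminae.
Specimen A: at 2 years per growth lamina, 4502 × 2 = 9004 years.
A: 399.1 mm over 9004 years gives 399.1 / 9004 ≈ 0.044 mm/yr.
For B, 574.9 / 0.044 = 13065.91 years; at 2 years per growth lamina that is 13065.91 / 2 ≈ 6533 growth laminae.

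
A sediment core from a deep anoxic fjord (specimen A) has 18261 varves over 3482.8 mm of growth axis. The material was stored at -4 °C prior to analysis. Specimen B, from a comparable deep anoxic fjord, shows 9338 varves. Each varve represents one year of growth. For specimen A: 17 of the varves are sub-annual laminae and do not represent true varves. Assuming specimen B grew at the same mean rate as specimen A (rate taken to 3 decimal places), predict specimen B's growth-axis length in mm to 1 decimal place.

1783.6 mm

Specimen A: after corrections the count is 18261 − 17 = 18244 varves.
A: Extension rate ≈ 3482.8 / 18244 = 0.191 mm per year.
Length of B = 0.191 × 9338 = 1783.6 mm.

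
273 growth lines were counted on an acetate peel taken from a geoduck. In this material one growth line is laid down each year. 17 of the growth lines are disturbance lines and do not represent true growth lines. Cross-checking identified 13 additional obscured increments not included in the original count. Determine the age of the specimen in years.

True growth line count = 273 − 17 + 13 = 269.
At one growth line per year, that is 269 years.

269 years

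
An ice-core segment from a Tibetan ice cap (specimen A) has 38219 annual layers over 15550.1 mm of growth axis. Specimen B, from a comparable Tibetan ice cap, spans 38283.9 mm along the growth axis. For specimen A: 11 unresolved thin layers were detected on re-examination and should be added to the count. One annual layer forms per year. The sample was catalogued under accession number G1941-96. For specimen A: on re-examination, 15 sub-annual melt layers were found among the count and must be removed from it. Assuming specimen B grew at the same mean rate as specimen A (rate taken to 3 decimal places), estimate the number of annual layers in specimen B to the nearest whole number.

Specimen A: adjusted count: 38219 − 15 + 11 = 38215 annual layers.
A: Extension rate ≈ 15550.1 / 38215 = 0.407 mm/yr.
Specimen B: 38283.9 mm / 0.407 mm per year = 94063.64 years ≈ 94064 annual layers.

94064 annual layers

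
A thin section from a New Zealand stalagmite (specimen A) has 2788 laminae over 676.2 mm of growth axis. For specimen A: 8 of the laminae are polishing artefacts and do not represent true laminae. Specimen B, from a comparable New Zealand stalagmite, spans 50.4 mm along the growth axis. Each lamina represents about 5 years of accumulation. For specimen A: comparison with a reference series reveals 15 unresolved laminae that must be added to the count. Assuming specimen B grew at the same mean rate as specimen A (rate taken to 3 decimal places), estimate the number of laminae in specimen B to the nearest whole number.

Specimen A: adjusted count: 2788 − 8 + 15 = 2795 laminae.
Specimen A: at 5 years per lamina, 2795 × 5 = 13975 years.
A: 676.2 mm over 13975 years gives 676.2 / 13975 ≈ 0.048 mm/year.
For B, 50.4 / 0.048 = 1050.00 years; at 5 years per lamina that is 1050.00 / 5 ≈ 210 laminae.

210 laminae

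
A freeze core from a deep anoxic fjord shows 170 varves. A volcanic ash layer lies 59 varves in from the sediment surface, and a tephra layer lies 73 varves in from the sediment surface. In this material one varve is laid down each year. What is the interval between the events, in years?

14 yr

Separation: 73 − 59 = 14 varves.
That is 14 years at one varve per year.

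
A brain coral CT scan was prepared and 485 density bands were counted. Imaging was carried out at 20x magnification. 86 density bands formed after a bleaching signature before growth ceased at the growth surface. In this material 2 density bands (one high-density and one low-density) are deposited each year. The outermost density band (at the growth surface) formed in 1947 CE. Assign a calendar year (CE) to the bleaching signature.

1904 CE

86 density bands post-date the bleaching signature.
With 2 density bands per year, 86 / 2 = 43 years.
1947 − 43 = 1904 CE.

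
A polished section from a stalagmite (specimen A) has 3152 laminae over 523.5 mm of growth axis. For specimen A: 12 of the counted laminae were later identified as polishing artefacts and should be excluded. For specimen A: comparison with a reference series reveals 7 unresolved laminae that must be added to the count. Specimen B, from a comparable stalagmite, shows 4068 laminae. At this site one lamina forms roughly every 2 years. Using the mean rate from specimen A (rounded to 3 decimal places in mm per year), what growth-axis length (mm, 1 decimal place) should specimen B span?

675.3 mm

Specimen A: after corrections the count is 3152 − 12 + 7 = 3147 laminae.
Specimen A: 3147 laminae at 2 years each span 3147 × 2 = 6294 years.
A: Mean rate = 523.5 mm / 6294 years ≈ 0.083 mm/year.
Specimen B: 4068 laminae at 2 years each span 4068 × 2 = 8136 years. Length of B = 0.083 × 8136 = 675.3 mm.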